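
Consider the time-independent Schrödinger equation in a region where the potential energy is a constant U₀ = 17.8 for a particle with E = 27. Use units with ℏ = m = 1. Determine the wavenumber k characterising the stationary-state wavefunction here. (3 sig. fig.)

With E > U₀ the solution is oscillatory, ψ ∝ e^{±ikx} with k = √(2m(E − U₀))/ℏ.
k = √(2 × 1 × 9.2) = 4.290.

k = 4.29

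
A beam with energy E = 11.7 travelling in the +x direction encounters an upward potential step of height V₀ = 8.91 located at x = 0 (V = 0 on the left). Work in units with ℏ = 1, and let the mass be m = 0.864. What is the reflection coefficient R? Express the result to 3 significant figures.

R = 0.118

The wavenumbers are k₁ = √(2mE)/ℏ = 4.496 on the left and k₂ = √(2m(E − V₀))/ℏ = 2.196 on the right.
Matching ψ and ψ′ at x = 0 gives r = (k₁ − k₂)/(k₁ + k₂), so R = r² = 0.1182 and T = 1 − R = 0.8818.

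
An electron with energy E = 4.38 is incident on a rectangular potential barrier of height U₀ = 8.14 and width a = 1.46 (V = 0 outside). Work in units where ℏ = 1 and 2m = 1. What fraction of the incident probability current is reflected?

Since E < U₀ the interior solution is evanescent with decay constant κ = √(2m(U₀ − E))/ℏ = 1.939.
κa = 2.831, sinh(κa) = 8.452.
The exact tunnelling result is T⁻¹ = 1 + U₀² sinh²(κa) / [4E(U₀ − E)] = 72.86, so T = 0.0137.
R = 1 − T = 0.986.

R = 0.986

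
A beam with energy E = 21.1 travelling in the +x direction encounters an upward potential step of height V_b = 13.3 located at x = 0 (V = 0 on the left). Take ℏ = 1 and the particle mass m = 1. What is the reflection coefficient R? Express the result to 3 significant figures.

On each side the TISE gives plane waves with k = √(2m(E − V))/ℏ: k₁ = √(2·1·21.1) = 6.496, k₂ = √(2·1·7.8) = 3.950.
Matching ψ and ψ′ at x = 0 gives r = (k₁ − k₂)/(k₁ + k₂), so R = r² = 0.05943 and T = 1 − R = 0.9406.

R = 0.0594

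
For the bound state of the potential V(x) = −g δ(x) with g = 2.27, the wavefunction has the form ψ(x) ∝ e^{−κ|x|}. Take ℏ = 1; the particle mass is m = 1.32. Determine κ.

κ = 3.00

Integrating the TISE across x = 0 gives the cusp condition ψ'(0⁺) − ψ'(0⁻) = −(2mg/ℏ²)ψ(0).
With ψ ∝ e^{−κ|x|} this yields −2κ = −2mg/ℏ², so κ = mg/ℏ² = 2.996.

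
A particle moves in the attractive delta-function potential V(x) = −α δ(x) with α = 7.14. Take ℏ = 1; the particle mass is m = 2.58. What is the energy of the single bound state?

E = -65.8

For x ≠ 0 the bound state is ψ ∝ e^{−κ|x|}; integrating the TISE across the delta gives the cusp condition 2κ = 2mα/ℏ², so κ = 18.42.
Then E = −ℏ²κ²/(2m) = −mα²/(2ℏ²) = -65.76.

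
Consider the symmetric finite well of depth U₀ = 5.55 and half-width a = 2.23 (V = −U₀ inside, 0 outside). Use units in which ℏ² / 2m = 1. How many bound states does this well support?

N = 4

The dimensionless depth is z₀ = a√(2mU₀)/ℏ = 2.23 × √(5.550) = 5.254.
The even/odd transcendental equations gain one root per π/2 in z₀, giving N = 1 + ⌊2z₀/π⌋ = 1 + ⌊3.345⌋ = 4.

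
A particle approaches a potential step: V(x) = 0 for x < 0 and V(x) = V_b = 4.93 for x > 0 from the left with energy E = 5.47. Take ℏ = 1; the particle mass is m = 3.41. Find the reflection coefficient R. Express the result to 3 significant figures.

R = 0.272

On each side the TISE gives plane waves with k = √(2m(E − V))/ℏ: k₁ = √(2·3.41·5.47) = 6.108, k₂ = √(2·3.41·0.54) = 1.919.
Continuity of ψ and ψ′ at the step yields the reflection amplitude r = (k₁ − k₂)/(k₁ + k₂) = 0.5218; thus R = |r|² = 0.2723, T = 0.7277.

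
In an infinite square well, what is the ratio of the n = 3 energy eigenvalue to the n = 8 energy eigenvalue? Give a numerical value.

E_n = n²π²ℏ²/(2mL²) so the ratio is n₂²/n₁² = 9/64 = 0.140625.

0.140625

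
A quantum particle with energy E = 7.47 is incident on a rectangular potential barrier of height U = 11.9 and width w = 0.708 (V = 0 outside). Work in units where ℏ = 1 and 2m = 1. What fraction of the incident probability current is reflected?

E < U: inside the barrier ψ ∝ e^{±κx} with κ = √(2m(U − E))/ℏ = 2.105.
κw = 1.490, sinh(κw) = 2.106.
Matching ψ, ψ′ at both faces gives T = [1 + U² sinh²(κw) / (4E(U − E))]⁻¹ = 1/5.746 = 0.174.
R = 1 − T = 0.826.

R = 0.826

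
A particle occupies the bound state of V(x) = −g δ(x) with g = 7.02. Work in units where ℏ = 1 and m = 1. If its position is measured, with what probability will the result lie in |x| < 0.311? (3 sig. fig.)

P = 0.987

The normalised bound state is ψ = √κ e^{−κ|x|} with κ = mg/ℏ² = 7.020.
P(|x| < d) = ∫_{−d}^{d} κ e^{−2κ|x|} dx = 1 − e^{−2κd} = 1 − e^{−4.366} = 0.9873.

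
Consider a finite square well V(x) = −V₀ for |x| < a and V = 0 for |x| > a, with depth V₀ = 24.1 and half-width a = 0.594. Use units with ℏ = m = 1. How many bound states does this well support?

N = 3

Define the well-strength parameter z₀ = (a/ℏ)√(2mV₀) = 0.594 × √(2·1·24.1) = 4.124.
A new bound state (alternating even/odd) appears each time z₀ passes a multiple of π/2, so N = ⌊2z₀/π⌋ + 1 = ⌊2.625⌋ + 1 = 3.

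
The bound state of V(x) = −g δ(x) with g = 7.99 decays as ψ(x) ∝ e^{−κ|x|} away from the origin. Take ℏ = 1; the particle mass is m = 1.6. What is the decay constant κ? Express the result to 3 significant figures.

κ = 12.8

Integrate −(ℏ²/2m)ψ'' − gδ(x)ψ = Eψ from −ε to +ε: the ψ'' term gives ψ'(0⁺) − ψ'(0⁻) and the δ term gives −(2mg/ℏ²)ψ(0).
With ψ ∝ e^{−κ|x|} this yields −2κ = −2mg/ℏ², so κ = mg/ℏ² = 12.78.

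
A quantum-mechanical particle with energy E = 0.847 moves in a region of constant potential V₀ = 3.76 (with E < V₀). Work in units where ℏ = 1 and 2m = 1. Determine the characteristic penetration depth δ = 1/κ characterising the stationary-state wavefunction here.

Since E < V₀ the TISE in this region is ψ'' = κ²ψ with κ = √(2m(V₀ − E))/ℏ.
κ = √(2 × 0.5 × 2.913) = 1.707. The penetration depth is δ = 1/κ = 0.586.

δ = 0.586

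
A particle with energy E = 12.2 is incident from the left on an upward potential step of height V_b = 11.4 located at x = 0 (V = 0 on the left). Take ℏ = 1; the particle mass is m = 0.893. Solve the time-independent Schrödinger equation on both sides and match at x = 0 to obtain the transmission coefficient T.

On each side the TISE gives plane waves with k = √(2m(E − V))/ℏ: k₁ = √(2·0.893·12.2) = 4.668, k₂ = √(2·0.893·0.8) = 1.195.
Matching ψ and ψ′ at x = 0 gives r = (k₁ − k₂)/(k₁ + k₂), so R = r² = 0.3508 and T = 1 − R = 0.6492.

T = 0.649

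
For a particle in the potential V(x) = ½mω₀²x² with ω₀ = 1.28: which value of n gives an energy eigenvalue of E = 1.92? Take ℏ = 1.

E_n = ℏω₀(n + ½) ⇒ n = E/(ℏω₀) − ½ = 1.92/1.28 − 0.5 = 1.000 → n = 1.

n = 1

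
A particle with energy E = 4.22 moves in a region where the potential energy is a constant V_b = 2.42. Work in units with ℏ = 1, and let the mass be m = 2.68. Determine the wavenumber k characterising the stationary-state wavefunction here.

With E > V_b the solution is oscillatory, ψ ∝ e^{±ikx} with k = √(2m(E − V_b))/ℏ.
k = √(2 × 2.68 × 1.8) = 3.106.

k = 3.11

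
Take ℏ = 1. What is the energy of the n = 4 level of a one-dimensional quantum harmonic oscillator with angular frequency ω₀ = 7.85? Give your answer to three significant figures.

E = 35.3

Using E_n = (n + ½)ℏω₀: E_4 = 4.5 × 7.85 = 35.33.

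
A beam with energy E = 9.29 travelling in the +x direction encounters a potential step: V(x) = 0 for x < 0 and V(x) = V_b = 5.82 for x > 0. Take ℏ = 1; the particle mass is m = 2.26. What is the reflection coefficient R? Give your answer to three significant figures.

On each side the TISE gives plane waves with k = √(2m(E − V))/ℏ: k₁ = √(2·2.26·9.29) = 6.480, k₂ = √(2·2.26·3.47) = 3.960.
Continuity of ψ and ψ′ at the step yields the reflection amplitude r = (k₁ − k₂)/(k₁ + k₂) = 0.2413; thus R = |r|² = 0.05824, T = 0.9418.

R = 0.0582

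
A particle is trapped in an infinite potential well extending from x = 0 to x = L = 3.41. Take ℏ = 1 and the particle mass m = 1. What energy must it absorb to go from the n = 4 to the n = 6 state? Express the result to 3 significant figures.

ΔE = 8.49

E_n = n²π²ℏ²/(2mL²), so ΔE = (6² − 4²) π²ℏ²/(2mL²).
ΔE = 20 × π² / (2 × 1 × 3.41²) = 8.488.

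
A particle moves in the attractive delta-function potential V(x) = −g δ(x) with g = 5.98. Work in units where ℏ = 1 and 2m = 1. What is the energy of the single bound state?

The bound state is ψ(x) = √κ e^{−κ|x|}. The derivative jump ψ'(0⁺) − ψ'(0⁻) = −(2mg/ℏ²)ψ(0) fixes κ = mg/ℏ² = 2.990.
Then E = −ℏ²κ²/(2m) = −mg²/(2ℏ²) = -8.940.

E = -8.94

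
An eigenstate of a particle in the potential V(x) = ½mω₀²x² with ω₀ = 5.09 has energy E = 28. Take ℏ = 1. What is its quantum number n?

n = 5

Invert E_n = (n + ½)ℏω₀: n = E/ℏω₀ − ½ = 5.001, so n = 5.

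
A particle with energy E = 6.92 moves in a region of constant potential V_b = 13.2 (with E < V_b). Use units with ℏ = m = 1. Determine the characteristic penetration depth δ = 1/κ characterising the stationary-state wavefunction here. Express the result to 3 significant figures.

Since E < V_b the TISE in this region is ψ'' = κ²ψ with κ = √(2m(V_b − E))/ℏ.
κ = √(2 × 1 × 6.28) = 3.544. The penetration depth is δ = 1/κ = 0.282.

δ = 0.282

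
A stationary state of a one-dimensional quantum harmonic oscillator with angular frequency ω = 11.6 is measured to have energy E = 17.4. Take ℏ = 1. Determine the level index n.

n = 1

Invert E_n = (n + ½)ℏω: n = E/ℏω − ½ = 1.000, so n = 1.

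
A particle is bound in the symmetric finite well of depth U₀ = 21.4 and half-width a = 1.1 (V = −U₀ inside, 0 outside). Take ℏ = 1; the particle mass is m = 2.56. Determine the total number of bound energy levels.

Define the well-strength parameter z₀ = (a/ℏ)√(2mU₀) = 1.1 × √(2·2.56·21.4) = 11.51.
A new bound state (alternating even/odd) appears each time z₀ passes a multiple of π/2, so N = ⌊2z₀/π⌋ + 1 = ⌊7.330⌋ + 1 = 8.

N = 8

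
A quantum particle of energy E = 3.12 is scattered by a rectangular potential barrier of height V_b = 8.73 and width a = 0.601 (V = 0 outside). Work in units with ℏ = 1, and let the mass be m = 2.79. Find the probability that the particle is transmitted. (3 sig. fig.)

T = 0.00440

E < V_b: inside the barrier ψ ∝ e^{±κx} with κ = √(2m(V_b − E))/ℏ = 5.595.
κa = 3.363, sinh(κa) = 14.41.
The exact tunnelling result is T⁻¹ = 1 + V_b² sinh²(κa) / [4E(V_b − E)] = 227.2, so T = 0.00440.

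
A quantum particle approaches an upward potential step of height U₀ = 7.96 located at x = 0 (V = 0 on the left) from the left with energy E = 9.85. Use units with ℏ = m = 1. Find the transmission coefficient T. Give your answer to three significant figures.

On each side the TISE gives plane waves with k = √(2m(E − V))/ℏ: k₁ = √(2·1·9.85) = 4.438, k₂ = √(2·1·1.89) = 1.944.
Continuity of ψ and ψ′ at the step yields the reflection amplitude r = (k₁ − k₂)/(k₁ + k₂) = 0.3908; thus R = |r|² = 0.1527, T = 0.8473.

T = 0.847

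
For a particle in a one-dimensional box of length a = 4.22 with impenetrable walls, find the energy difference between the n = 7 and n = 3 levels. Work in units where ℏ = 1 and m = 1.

ΔE = 11.1

E_n = n²π²ℏ²/(2ma²), so ΔE = (7² − 3²) π²ℏ²/(2ma²).
ΔE = 40 × π² / (2 × 1 × 4.22²) = 11.08.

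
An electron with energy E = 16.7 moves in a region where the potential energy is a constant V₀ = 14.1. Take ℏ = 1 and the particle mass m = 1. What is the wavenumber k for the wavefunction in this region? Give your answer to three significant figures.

With E > V₀ the solution is oscillatory, ψ ∝ e^{±ikx} with k = √(2m(E − V₀))/ℏ.
k = √(2 × 1 × 2.6) = 2.280.

k = 2.28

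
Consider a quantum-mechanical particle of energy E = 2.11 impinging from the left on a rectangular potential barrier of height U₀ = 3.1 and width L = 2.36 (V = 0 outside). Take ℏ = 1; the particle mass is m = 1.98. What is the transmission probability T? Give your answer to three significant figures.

Since E < U₀ the interior solution is evanescent with decay constant κ = √(2m(U₀ − E))/ℏ = 1.980.
κL = 4.673, sinh(κL) = 53.49.
The exact tunnelling result is T⁻¹ = 1 + U₀² sinh²(κL) / [4E(U₀ − E)] = 3292, so T = 0.000304.

T = 0.000304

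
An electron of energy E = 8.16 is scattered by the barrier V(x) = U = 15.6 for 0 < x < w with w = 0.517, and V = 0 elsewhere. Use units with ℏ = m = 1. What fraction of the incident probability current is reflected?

E < U: inside the barrier ψ ∝ e^{±κx} with κ = √(2m(U − E))/ℏ = 3.857.
κw = 1.994, sinh(κw) = 3.606.
Matching ψ, ψ′ at both faces gives T = [1 + U² sinh²(κw) / (4E(U − E))]⁻¹ = 1/14.03 = 0.0713.
R = 1 − T = 0.929.

R = 0.929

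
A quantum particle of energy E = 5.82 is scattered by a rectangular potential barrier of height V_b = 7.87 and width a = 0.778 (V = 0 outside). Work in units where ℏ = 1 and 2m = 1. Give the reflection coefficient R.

R = 0.706

E < V_b: inside the barrier ψ ∝ e^{±κx} with κ = √(2m(V_b − E))/ℏ = 1.432.
κa = 1.114, sinh(κa) = 1.359.
The exact tunnelling result is T⁻¹ = 1 + V_b² sinh²(κa) / [4E(V_b − E)] = 3.397, so T = 0.294.
R = 1 − T = 0.706.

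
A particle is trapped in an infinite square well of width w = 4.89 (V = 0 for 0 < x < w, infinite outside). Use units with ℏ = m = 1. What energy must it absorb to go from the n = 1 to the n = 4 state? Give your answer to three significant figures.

ΔE = 3.10

E_n = n²π²ℏ²/(2mw²), so ΔE = (4² − 1²) π²ℏ²/(2mw²).
ΔE = 15 × π² / (2 × 1 × 4.89²) = 3.096.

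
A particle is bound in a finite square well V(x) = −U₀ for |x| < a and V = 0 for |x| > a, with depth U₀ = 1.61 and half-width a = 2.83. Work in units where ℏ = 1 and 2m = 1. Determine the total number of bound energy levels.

N = 3

The dimensionless depth is z₀ = a√(2mU₀)/ℏ = 2.83 × √(1.610) = 3.591.
The even/odd transcendental equations gain one root per π/2 in z₀, giving N = 1 + ⌊2z₀/π⌋ = 1 + ⌊2.286⌋ = 3.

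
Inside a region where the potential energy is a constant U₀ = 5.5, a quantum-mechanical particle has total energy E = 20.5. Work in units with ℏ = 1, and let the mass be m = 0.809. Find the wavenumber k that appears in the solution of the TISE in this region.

With E > U₀ the solution is oscillatory, ψ ∝ e^{±ikx} with k = √(2m(E − U₀))/ℏ.
k = √(2 × 0.809 × 15) = 4.926.

k = 4.93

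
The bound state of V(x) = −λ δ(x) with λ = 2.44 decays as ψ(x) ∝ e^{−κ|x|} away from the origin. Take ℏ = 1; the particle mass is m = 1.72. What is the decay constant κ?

κ = 4.20

Integrating the TISE across x = 0 gives the cusp condition ψ'(0⁺) − ψ'(0⁻) = −(2mλ/ℏ²)ψ(0).
With ψ ∝ e^{−κ|x|} this yields −2κ = −2mλ/ℏ², so κ = mλ/ℏ² = 4.197.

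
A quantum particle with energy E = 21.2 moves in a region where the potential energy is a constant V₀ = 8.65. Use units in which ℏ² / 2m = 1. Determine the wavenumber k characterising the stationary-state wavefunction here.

k = 3.54

With E > V₀ the solution is oscillatory, ψ ∝ e^{±ikx} with k = √(2m(E − V₀))/ℏ.
k = √(2 × 0.5 × 12.55) = 3.543.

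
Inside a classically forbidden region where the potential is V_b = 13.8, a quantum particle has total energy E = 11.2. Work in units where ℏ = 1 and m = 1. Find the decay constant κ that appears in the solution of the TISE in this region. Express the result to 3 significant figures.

κ = 2.28

Since E < V_b the TISE in this region is ψ'' = κ²ψ with κ = √(2m(V_b − E))/ℏ.
κ = √(2 × 1 × 2.6) = 2.280.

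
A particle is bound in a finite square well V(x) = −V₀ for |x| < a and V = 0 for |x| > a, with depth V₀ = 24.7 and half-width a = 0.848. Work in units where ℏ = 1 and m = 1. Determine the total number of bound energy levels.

Define the well-strength parameter z₀ = (a/ℏ)√(2mV₀) = 0.848 × √(2·1·24.7) = 5.960.
The even/odd transcendental equations gain one root per π/2 in z₀, giving N = 1 + ⌊2z₀/π⌋ = 1 + ⌊3.794⌋ = 4.

N = 4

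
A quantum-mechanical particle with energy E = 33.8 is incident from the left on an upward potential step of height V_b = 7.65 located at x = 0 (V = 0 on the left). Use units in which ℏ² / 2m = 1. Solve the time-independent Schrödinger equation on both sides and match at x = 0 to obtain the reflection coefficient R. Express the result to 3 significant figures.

R = 0.00410

On each side the TISE gives plane waves with k = √(2m(E − V))/ℏ: k₁ = √(2·½·33.8) = 5.814, k₂ = √(2·½·26.15) = 5.114.
Matching ψ and ψ′ at x = 0 gives r = (k₁ − k₂)/(k₁ + k₂), so R = r² = 0.004104 and T = 1 − R = 0.9959.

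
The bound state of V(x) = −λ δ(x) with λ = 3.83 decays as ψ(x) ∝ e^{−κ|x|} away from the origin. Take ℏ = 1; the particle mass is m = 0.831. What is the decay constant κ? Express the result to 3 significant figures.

Integrating the TISE across x = 0 gives the cusp condition ψ'(0⁺) − ψ'(0⁻) = −(2mλ/ℏ²)ψ(0).
With ψ ∝ e^{−κ|x|} this yields −2κ = −2mλ/ℏ², so κ = mλ/ℏ² = 3.183.

κ = 3.18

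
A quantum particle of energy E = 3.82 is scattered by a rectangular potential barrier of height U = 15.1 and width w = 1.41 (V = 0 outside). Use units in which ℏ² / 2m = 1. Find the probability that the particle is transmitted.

T = 0.000233

Since E < U the interior solution is evanescent with decay constant κ = √(2m(U − E))/ℏ = 3.359.
κw = 4.736, sinh(κw) = 56.96.
The exact tunnelling result is T⁻¹ = 1 + U² sinh²(κw) / [4E(U − E)] = 4293, so T = 0.000233.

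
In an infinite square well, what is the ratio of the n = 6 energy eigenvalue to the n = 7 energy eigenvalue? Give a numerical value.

E_n = n²π²ℏ²/(2mL²) so the ratio is n₂²/n₁² = 36/49 = 0.734694.

0.734694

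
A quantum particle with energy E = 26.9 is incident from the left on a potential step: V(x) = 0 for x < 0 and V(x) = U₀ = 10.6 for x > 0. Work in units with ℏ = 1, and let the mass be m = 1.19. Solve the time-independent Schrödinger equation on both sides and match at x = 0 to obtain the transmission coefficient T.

The wavenumbers are k₁ = √(2mE)/ℏ = 8.001 on the left and k₂ = √(2m(E − U₀))/ℏ = 6.228 on the right.
Continuity of ψ and ψ′ at the step yields the reflection amplitude r = (k₁ − k₂)/(k₁ + k₂) = 0.1246; thus R = |r|² = 0.01552, T = 0.9845.

T = 0.984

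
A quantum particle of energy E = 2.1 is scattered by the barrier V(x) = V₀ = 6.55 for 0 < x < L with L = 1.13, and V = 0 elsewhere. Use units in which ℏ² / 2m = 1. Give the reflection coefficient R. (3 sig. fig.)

R = 0.971

Since E < V₀ the interior solution is evanescent with decay constant κ = √(2m(V₀ − E))/ℏ = 2.110.
κL = 2.384, sinh(κL) = 5.377.
The exact tunnelling result is T⁻¹ = 1 + V₀² sinh²(κL) / [4E(V₀ − E)] = 34.18, so T = 0.0293.
R = 1 − T = 0.971.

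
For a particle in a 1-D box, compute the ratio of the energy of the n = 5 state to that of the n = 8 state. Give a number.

Since E_n ∝ n², the ratio is (5/8)² = 0.390625.

0.390625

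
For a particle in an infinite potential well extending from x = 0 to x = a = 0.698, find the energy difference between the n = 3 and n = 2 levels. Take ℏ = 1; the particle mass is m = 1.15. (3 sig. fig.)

ΔE = 44.0

E_n = n²π²ℏ²/(2ma²), so ΔE = (3² − 2²) π²ℏ²/(2ma²).
ΔE = 5 × π² / (2 × 1.15 × 0.698²) = 44.04.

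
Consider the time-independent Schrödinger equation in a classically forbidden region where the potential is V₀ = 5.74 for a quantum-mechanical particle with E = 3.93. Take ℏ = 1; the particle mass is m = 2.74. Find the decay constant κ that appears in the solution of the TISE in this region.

κ = 3.15

Since E < V₀ the TISE in this region is ψ'' = κ²ψ with κ = √(2m(V₀ − E))/ℏ.
κ = √(2 × 2.74 × 1.81) = 3.149.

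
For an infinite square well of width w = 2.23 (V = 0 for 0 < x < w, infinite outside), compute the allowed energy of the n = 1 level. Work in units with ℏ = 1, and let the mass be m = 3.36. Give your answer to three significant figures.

The infinite-well eigenfunctions ψ_n = √(2/w) sin(nπx/w) vanish at both walls, giving E_n = n²π²ℏ²/(2mw²).
E_1 = 1² × π² / (2 × 3.36 × 2.23²) = 0.2953.

E = 0.295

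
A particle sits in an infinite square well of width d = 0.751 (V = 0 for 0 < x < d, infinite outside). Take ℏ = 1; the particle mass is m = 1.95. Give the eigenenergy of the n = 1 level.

Requiring ψ(0) = ψ(d) = 0 quantises k = nπ/d, hence E_n = ℏ²k²/2m = n²π²ℏ²/(2md²).
E_1 = 1² × π² / (2 × 1.95 × 0.751²) = 4.487.

E = 4.49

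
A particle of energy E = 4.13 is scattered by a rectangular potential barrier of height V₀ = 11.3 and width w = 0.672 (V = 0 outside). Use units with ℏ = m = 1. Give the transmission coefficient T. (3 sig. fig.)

E < V₀: inside the barrier ψ ∝ e^{±κx} with κ = √(2m(V₀ − E))/ℏ = 3.787.
κw = 2.545, sinh(κw) = 6.331.
The exact tunnelling result is T⁻¹ = 1 + V₀² sinh²(κw) / [4E(V₀ − E)] = 44.21, so T = 0.0226.

T = 0.0226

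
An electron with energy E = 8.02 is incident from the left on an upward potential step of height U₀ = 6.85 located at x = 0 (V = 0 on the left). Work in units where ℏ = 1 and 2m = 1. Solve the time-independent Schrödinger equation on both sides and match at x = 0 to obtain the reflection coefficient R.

R = 0.200

The wavenumbers are k₁ = √(2mE)/ℏ = 2.832 on the left and k₂ = √(2m(E − U₀))/ℏ = 1.082 on the right.
Continuity of ψ and ψ′ at the step yields the reflection amplitude r = (k₁ − k₂)/(k₁ + k₂) = 0.4472; thus R = |r|² = 0.2000, T = 0.8000.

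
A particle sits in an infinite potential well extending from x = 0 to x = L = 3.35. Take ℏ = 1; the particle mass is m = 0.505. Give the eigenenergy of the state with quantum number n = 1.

E = 0.871

The infinite-well eigenfunctions ψ_n = √(2/L) sin(nπx/L) vanish at both walls, giving E_n = n²π²ℏ²/(2mL²).
E_1 = 1² × π² / (2 × 0.505 × 3.35²) = 0.8707.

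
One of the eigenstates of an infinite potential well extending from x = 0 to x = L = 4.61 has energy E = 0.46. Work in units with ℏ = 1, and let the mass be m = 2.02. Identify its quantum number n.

From E_n = n²π²ℏ²/(2mL²) invert to n = √(2mL²E)/(πℏ).
n = (4.61/π) × √(2 × 2.02 × 0.46) = 2.000 → n = 2.

n = 2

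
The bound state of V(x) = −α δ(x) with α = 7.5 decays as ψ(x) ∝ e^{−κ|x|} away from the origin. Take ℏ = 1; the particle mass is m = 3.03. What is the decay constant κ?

Integrating the TISE across x = 0 gives the cusp condition ψ'(0⁺) − ψ'(0⁻) = −(2mα/ℏ²)ψ(0).
With ψ ∝ e^{−κ|x|} this yields −2κ = −2mα/ℏ², so κ = mα/ℏ² = 22.73.

κ = 22.7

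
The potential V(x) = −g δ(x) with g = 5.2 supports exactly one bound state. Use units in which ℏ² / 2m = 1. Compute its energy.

For x ≠ 0 the bound state is ψ ∝ e^{−κ|x|}; integrating the TISE across the delta gives the cusp condition 2κ = 2mg/ℏ², so κ = 2.600.
Then E = −ℏ²κ²/(2m) = −mg²/(2ℏ²) = -6.760.

E = -6.76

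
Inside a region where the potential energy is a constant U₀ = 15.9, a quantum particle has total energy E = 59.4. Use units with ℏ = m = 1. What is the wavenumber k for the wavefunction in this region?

With E > U₀ the solution is oscillatory, ψ ∝ e^{±ikx} with k = √(2m(E − U₀))/ℏ.
k = √(2 × 1 × 43.5) = 9.327.

k = 9.33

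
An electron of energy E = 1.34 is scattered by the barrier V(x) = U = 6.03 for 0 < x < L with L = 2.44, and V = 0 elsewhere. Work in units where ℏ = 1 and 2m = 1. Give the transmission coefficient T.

Since E < U the interior solution is evanescent with decay constant κ = √(2m(U − E))/ℏ = 2.166.
κL = 5.284, sinh(κL) = 98.59.
The exact tunnelling result is T⁻¹ = 1 + U² sinh²(κL) / [4E(U − E)] = 14060, so T = 0.0000711.

T = 0.0000711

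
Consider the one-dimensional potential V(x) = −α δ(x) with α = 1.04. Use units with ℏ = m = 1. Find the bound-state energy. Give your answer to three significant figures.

E = -0.541

The bound state is ψ(x) = √κ e^{−κ|x|}. The derivative jump ψ'(0⁺) − ψ'(0⁻) = −(2mα/ℏ²)ψ(0) fixes κ = mα/ℏ² = 1.040.
Then E = −ℏ²κ²/(2m) = −mα²/(2ℏ²) = -0.5408.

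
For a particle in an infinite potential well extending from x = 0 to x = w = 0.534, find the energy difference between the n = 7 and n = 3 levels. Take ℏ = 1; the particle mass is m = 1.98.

E_n = n²π²ℏ²/(2mw²), so ΔE = (7² − 3²) π²ℏ²/(2mw²).
ΔE = 40 × π² / (2 × 1.98 × 0.534²) = 349.6.

ΔE = 350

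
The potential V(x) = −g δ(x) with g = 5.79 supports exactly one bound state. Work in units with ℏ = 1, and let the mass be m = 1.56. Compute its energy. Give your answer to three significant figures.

The bound state is ψ(x) = √κ e^{−κ|x|}. The derivative jump ψ'(0⁺) − ψ'(0⁻) = −(2mg/ℏ²)ψ(0) fixes κ = mg/ℏ² = 9.032.
Then E = −ℏ²κ²/(2m) = −mg²/(2ℏ²) = -26.15.

E = -26.1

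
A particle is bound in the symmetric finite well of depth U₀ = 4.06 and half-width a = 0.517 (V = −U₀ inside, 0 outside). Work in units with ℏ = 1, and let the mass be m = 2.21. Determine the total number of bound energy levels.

N = 2

Define the well-strength parameter z₀ = (a/ℏ)√(2mU₀) = 0.517 × √(2·2.21·4.06) = 2.190.
The even/odd transcendental equations gain one root per π/2 in z₀, giving N = 1 + ⌊2z₀/π⌋ = 1 + ⌊1.394⌋ = 2.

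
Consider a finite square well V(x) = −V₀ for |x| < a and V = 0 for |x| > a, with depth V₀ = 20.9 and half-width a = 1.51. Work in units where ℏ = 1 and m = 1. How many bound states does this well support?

Define the well-strength parameter z₀ = (a/ℏ)√(2mV₀) = 1.51 × √(2·1·20.9) = 9.763.
The even/odd transcendental equations gain one root per π/2 in z₀, giving N = 1 + ⌊2z₀/π⌋ = 1 + ⌊6.215⌋ = 7.

N = 7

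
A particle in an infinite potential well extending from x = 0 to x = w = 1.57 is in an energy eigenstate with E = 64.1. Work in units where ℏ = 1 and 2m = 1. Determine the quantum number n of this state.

For an infinite well E_n = n²π²ℏ²/(2mw²), so n = (w/πℏ)√(2mE).
n = (1.57/π) × √(2 × 0.5 × 64.1) = 4.001 → n = 4.

n = 4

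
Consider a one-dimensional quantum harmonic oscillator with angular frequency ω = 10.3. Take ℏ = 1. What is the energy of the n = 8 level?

E = 87.6

The oscillator eigenvalues are E_n = ℏω(n + ½), so E_8 = 10.3 × 8.5 = 87.55.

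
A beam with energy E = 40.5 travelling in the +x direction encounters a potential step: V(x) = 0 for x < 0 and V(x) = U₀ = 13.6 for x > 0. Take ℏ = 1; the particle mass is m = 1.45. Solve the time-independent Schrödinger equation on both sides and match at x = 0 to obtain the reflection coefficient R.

R = 0.0104

The wavenumbers are k₁ = √(2mE)/ℏ = 10.84 on the left and k₂ = √(2m(E − U₀))/ℏ = 8.832 on the right.
Continuity of ψ and ψ′ at the step yields the reflection amplitude r = (k₁ − k₂)/(k₁ + k₂) = 0.1019; thus R = |r|² = 0.01039, T = 0.9896.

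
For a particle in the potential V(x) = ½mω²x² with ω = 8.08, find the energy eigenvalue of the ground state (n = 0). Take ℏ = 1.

The oscillator eigenvalues are E_n = ℏω(n + ½), so E_0 = 8.08 × 0.5 = 4.040.

E = 4.04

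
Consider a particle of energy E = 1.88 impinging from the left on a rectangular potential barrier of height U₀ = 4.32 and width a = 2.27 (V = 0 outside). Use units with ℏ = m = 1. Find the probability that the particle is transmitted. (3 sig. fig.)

Since E < U₀ the interior solution is evanescent with decay constant κ = √(2m(U₀ − E))/ℏ = 2.209.
κa = 5.015, sinh(κa) = 75.29.
Matching ψ, ψ′ at both faces gives T = [1 + U₀² sinh²(κa) / (4E(U₀ − E))]⁻¹ = 1/5767 = 0.000173.

T = 0.000173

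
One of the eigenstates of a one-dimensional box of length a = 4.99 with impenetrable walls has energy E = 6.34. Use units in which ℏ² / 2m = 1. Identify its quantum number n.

From E_n = n²π²ℏ²/(2ma²) invert to n = √(2ma²E)/(πℏ).
n = (4.99/π) × √(2 × 0.5 × 6.34) = 3.999 → n = 4.

n = 4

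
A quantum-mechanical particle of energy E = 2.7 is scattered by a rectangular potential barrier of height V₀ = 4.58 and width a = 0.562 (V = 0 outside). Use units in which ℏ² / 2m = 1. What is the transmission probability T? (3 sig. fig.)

E < V₀: inside the barrier ψ ∝ e^{±κx} with κ = √(2m(V₀ − E))/ℏ = 1.371.
κa = 0.7706, sinh(κa) = 0.8491.
Matching ψ, ψ′ at both faces gives T = [1 + V₀² sinh²(κa) / (4E(V₀ − E))]⁻¹ = 1/1.745 = 0.573.

T = 0.573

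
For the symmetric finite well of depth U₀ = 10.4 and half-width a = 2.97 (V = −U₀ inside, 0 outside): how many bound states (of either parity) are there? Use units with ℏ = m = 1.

N = 9

The dimensionless depth is z₀ = a√(2mU₀)/ℏ = 2.97 × √(20.80) = 13.55.
A new bound state (alternating even/odd) appears each time z₀ passes a multiple of π/2, so N = ⌊2z₀/π⌋ + 1 = ⌊8.623⌋ + 1 = 9.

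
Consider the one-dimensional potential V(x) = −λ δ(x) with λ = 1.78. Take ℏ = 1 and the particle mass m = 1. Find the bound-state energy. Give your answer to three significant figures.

E = -1.58

The bound state is ψ(x) = √κ e^{−κ|x|}. The derivative jump ψ'(0⁺) − ψ'(0⁻) = −(2mλ/ℏ²)ψ(0) fixes κ = mλ/ℏ² = 1.780.
Then E = −ℏ²κ²/(2m) = −mλ²/(2ℏ²) = -1.584.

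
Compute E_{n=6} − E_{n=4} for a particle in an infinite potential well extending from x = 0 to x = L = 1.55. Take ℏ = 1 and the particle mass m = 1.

E_n = n²π²ℏ²/(2mL²), so ΔE = (6² − 4²) π²ℏ²/(2mL²).
ΔE = 20 × π² / (2 × 1 × 1.55²) = 41.08.

ΔE = 41.1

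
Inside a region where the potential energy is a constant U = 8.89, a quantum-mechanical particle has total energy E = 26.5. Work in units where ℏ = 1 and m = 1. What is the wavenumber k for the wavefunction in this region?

k = 5.93

With E > U the solution is oscillatory, ψ ∝ e^{±ikx} with k = √(2m(E − U))/ℏ.
k = √(2 × 1 × 17.61) = 5.935.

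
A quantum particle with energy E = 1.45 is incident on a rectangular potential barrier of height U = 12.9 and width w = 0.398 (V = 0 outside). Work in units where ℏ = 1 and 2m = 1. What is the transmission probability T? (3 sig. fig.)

Since E < U the interior solution is evanescent with decay constant κ = √(2m(U − E))/ℏ = 3.384.
κw = 1.347, sinh(κw) = 1.792.
Matching ψ, ψ′ at both faces gives T = [1 + U² sinh²(κw) / (4E(U − E))]⁻¹ = 1/9.050 = 0.110.

T = 0.110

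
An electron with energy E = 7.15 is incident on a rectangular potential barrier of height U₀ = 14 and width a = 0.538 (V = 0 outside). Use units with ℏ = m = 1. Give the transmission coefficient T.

Since E < U₀ the interior solution is evanescent with decay constant κ = √(2m(U₀ − E))/ℏ = 3.701.
κa = 1.991, sinh(κa) = 3.594.
Matching ψ, ψ′ at both faces gives T = [1 + U₀² sinh²(κa) / (4E(U₀ − E))]⁻¹ = 1/13.93 = 0.0718.

T = 0.0718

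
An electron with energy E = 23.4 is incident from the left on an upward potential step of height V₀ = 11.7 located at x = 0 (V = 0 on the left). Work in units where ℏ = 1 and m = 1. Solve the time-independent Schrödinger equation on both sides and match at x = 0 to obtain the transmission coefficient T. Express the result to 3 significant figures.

The wavenumbers are k₁ = √(2mE)/ℏ = 6.841 on the left and k₂ = √(2m(E − V₀))/ℏ = 4.837 on the right.
Matching ψ and ψ′ at x = 0 gives r = (k₁ − k₂)/(k₁ + k₂), so R = r² = 0.02944 and T = 1 − R = 0.9706.

T = 0.971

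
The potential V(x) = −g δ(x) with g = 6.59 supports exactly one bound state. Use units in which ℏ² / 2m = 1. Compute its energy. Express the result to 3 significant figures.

E = -10.9

For x ≠ 0 the bound state is ψ ∝ e^{−κ|x|}; integrating the TISE across the delta gives the cusp condition 2κ = 2mg/ℏ², so κ = 3.295.
Then E = −ℏ²κ²/(2m) = −mg²/(2ℏ²) = -10.86.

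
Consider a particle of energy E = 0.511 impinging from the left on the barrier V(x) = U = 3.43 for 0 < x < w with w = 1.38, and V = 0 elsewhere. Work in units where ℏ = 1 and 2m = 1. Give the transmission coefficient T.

T = 0.0182

E < U: inside the barrier ψ ∝ e^{±κx} with κ = √(2m(U − E))/ℏ = 1.709.
κw = 2.358, sinh(κw) = 5.236.
Matching ψ, ψ′ at both faces gives T = [1 + U² sinh²(κw) / (4E(U − E))]⁻¹ = 1/55.06 = 0.0182.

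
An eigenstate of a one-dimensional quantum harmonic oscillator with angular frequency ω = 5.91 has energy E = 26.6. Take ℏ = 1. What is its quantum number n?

n = 4

Invert E_n = (n + ½)ℏω: n = E/ℏω − ½ = 4.001, so n = 4.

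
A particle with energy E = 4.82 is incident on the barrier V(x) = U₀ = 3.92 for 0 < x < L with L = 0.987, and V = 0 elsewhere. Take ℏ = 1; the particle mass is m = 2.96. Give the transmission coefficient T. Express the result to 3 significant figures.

T = 0.662

E > U₀: inside the barrier k₂ = √(2m(E − U₀))/ℏ = 2.308, k₂L = 2.278.
T = [1 + U₀² sin²(k₂L) / (4E(E − U₀))]⁻¹ = 1/1.512 = 0.662.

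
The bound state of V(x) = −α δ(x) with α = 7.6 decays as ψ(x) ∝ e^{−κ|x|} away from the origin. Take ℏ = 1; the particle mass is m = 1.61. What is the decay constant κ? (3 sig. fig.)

κ = 12.2

Integrate −(ℏ²/2m)ψ'' − αδ(x)ψ = Eψ from −ε to +ε: the ψ'' term gives ψ'(0⁺) − ψ'(0⁻) and the δ term gives −(2mα/ℏ²)ψ(0).
With ψ ∝ e^{−κ|x|} this yields −2κ = −2mα/ℏ², so κ = mα/ℏ² = 12.24.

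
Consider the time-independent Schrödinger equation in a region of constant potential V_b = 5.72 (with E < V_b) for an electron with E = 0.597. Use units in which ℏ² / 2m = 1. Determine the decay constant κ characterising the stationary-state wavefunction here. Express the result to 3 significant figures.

Since E < V_b the TISE in this region is ψ'' = κ²ψ with κ = √(2m(V_b − E))/ℏ.
κ = √(2 × 0.5 × 5.123) = 2.263.

κ = 2.26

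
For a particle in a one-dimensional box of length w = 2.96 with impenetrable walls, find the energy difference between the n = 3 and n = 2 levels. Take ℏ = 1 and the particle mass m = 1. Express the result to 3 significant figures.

E_n = n²π²ℏ²/(2mw²), so ΔE = (3² − 2²) π²ℏ²/(2mw²).
ΔE = 5 × π² / (2 × 1 × 2.96²) = 2.816.

ΔE = 2.82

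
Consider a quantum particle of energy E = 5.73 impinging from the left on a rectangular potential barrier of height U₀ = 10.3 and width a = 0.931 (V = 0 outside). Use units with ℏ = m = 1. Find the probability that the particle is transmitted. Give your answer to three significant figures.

E < U₀: inside the barrier ψ ∝ e^{±κx} with κ = √(2m(U₀ − E))/ℏ = 3.023.
κa = 2.815, sinh(κa) = 8.314.
The exact tunnelling result is T⁻¹ = 1 + U₀² sinh²(κa) / [4E(U₀ − E)] = 71.00, so T = 0.0141.

T = 0.0141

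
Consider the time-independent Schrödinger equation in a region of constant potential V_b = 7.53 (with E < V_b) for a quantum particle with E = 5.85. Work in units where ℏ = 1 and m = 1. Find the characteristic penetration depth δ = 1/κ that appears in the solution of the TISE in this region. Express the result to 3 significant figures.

Since E < V_b the TISE in this region is ψ'' = κ²ψ with κ = √(2m(V_b − E))/ℏ.
κ = √(2 × 1 × 1.68) = 1.833. The penetration depth is δ = 1/κ = 0.546.

δ = 0.546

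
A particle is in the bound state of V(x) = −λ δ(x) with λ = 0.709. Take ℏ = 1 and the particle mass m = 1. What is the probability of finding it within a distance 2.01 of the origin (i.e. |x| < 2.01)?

The normalised bound state is ψ = √κ e^{−κ|x|} with κ = mλ/ℏ² = 0.7090.
P(|x| < d) = ∫_{−d}^{d} κ e^{−2κ|x|} dx = 1 − e^{−2κd} = 1 − e^{−2.850} = 0.9422.

P = 0.942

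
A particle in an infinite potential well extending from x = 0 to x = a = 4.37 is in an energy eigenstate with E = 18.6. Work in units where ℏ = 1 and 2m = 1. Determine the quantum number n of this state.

From E_n = n²π²ℏ²/(2ma²) invert to n = √(2ma²E)/(πℏ).
n = (4.37/π) × √(2 × 0.5 × 18.6) = 5.999 → n = 6.

n = 6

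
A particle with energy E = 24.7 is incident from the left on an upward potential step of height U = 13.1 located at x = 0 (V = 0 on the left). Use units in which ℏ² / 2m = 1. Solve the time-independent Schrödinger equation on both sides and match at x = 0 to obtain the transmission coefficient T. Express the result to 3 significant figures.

T = 0.965

The wavenumbers are k₁ = √(2mE)/ℏ = 4.970 on the left and k₂ = √(2m(E − U))/ℏ = 3.406 on the right.
Matching ψ and ψ′ at x = 0 gives r = (k₁ − k₂)/(k₁ + k₂), so R = r² = 0.03487 and T = 1 − R = 0.9651.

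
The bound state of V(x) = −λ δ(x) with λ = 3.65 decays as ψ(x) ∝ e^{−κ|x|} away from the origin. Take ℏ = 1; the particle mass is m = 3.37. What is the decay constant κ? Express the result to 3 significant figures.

Integrate −(ℏ²/2m)ψ'' − λδ(x)ψ = Eψ from −ε to +ε: the ψ'' term gives ψ'(0⁺) − ψ'(0⁻) and the δ term gives −(2mλ/ℏ²)ψ(0).
With ψ ∝ e^{−κ|x|} this yields −2κ = −2mλ/ℏ², so κ = mλ/ℏ² = 12.30.

κ = 12.3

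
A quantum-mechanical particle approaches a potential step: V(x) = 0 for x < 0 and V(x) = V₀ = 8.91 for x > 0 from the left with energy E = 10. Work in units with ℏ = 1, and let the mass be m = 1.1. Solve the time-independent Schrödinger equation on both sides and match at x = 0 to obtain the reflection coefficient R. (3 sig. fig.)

R = 0.254

On each side the TISE gives plane waves with k = √(2m(E − V))/ℏ: k₁ = √(2·1.1·10) = 4.690, k₂ = √(2·1.1·1.09) = 1.549.
Continuity of ψ and ψ′ at the step yields the reflection amplitude r = (k₁ − k₂)/(k₁ + k₂) = 0.5036; thus R = |r|² = 0.2536, T = 0.7464.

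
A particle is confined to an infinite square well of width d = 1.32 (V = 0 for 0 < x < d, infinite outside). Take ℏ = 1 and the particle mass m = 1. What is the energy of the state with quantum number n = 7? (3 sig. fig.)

E = 139

The infinite-well eigenfunctions ψ_n = √(2/d) sin(nπx/d) vanish at both walls, giving E_n = n²π²ℏ²/(2md²).
E_7 = 7² × π² / (2 × 1 × 1.32²) = 138.8.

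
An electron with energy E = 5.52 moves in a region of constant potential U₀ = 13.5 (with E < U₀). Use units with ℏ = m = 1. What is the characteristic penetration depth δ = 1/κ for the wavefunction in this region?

Since E < U₀ the TISE in this region is ψ'' = κ²ψ with κ = √(2m(U₀ − E))/ℏ.
κ = √(2 × 1 × 7.98) = 3.995. The penetration depth is δ = 1/κ = 0.250.

δ = 0.250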